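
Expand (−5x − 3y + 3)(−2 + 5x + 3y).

25x − 25x^2 − 30xy + 15y − 9y^2 − 6

(−5x − 3y + 3)(−2 + 5x + 3y)
= 10x − 25x^2 − 15xy + 6y − 15xy − 9y^2 − 6 + 15x + 9y    [distributive law]
= 25x − 25x^2 − 30xy + 15y − 9y^2 − 6    [combine like terms]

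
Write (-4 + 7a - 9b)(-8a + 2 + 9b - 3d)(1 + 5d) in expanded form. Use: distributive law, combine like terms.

46a + 209ad - 8 - 28d - 54b - 243bd + 60d^2 - 56a^2 - 280a^2d + 135ab + 675abd - 105ad^2 - 81b^2 - 405b^2d + 135bd^2

(-4 + 7a - 9b)(-8a + 2 + 9b - 3d)(1 + 5d)
= (32a - 8 - 36b + 12d - 56a^2 + 14a + 63ab - 21ad + 72ab - 18b - 81b^2 + 27bd)(1 + 5d)    [distributive law]
= (46a - 8 - 54b + 12d - 56a^2 + 135ab - 21ad - 81b^2 + 27bd)(1 + 5d)    [combine like terms]
= 46a + 230ad - 8 - 40d - 54b - 270bd + 12d + 60d^2 - 56a^2 - 280a^2d + 135ab + 675abd - 21ad - 105ad^2 - 81b^2 - 405b^2d + 27bd + 135bd^2    [distributive law]
= 46a + 209ad - 8 - 28d - 54b - 243bd + 60d^2 - 56a^2 - 280a^2d + 135ab + 675abd - 105ad^2 - 81b^2 - 405b^2d + 135bd^2    [combine like terms]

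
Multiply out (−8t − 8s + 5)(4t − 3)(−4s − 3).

(−8t − 8s + 5)(4t − 3)(−4s − 3)
= (−32t^2 + 24t − 32st + 24s + 20t − 15)(−4s − 3)    [distributive law]
= (−32t^2 + 44t − 32st + 24s − 15)(−4s − 3)    [combine like terms]
= 128st^2 + 96t^2 − 176st − 132t + 128s^2t + 96st − 96s^2 − 72s + 60s + 45    [distributive law]
= 128st^2 + 96t^2 − 80st − 132t + 128s^2t − 96s^2 − 12s + 45    [combine like terms]

128st^2 + 96t^2 − 80st − 132t + 128s^2t − 96s^2 − 12s + 45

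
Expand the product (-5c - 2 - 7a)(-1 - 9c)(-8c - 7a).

-184c^2 - 217ac - 360c^3 - 819ac^2 - 16c - 14a - 49a^2 - 441a^2c

(-5c - 2 - 7a)(-1 - 9c)(-8c - 7a)
= (5c + 45c^2 + 2 + 18c + 7a + 63ac)(-8c - 7a)    [distributive law]
= (23c + 45c^2 + 2 + 7a + 63ac)(-8c - 7a)    [combine like terms]
= -184c^2 - 161ac - 360c^3 - 315ac^2 - 16c - 14a - 56ac - 49a^2 - 504ac^2 - 441a^2c    [distributive law]
= -184c^2 - 217ac - 360c^3 - 819ac^2 - 16c - 14a - 49a^2 - 441a^2c    [combine like terms]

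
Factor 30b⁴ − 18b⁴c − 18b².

30b⁴ − 18b⁴c − 18b²
= 6(5b⁴ − 3b⁴c − 3b²)    [factor out 6]
= 6b²(5b² − 3b²c − 3)    [factor out b²]

6b²(5b² − 3b²c − 3)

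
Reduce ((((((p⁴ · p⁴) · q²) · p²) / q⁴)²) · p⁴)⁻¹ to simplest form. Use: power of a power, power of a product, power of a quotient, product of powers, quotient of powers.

p⁻²⁴·q⁴

((((((p⁴ · p⁴) · q²) · p²) / q⁴)²) · p⁴)⁻¹
= ((((((p⁴ · p⁴) · q²) · p²) / q⁴)²)⁻¹) · ((p⁴)⁻¹)    [power of a product]
= (((((p⁴ · p⁴) · q²) · p²) / q⁴)⁻²) · ((p⁴)⁻¹)    [power of a power]
= (((((p⁴ · p⁴) · q²) · p²)⁻²) / ((q⁴)⁻²)) · ((p⁴)⁻¹)    [power of a quotient]
= (((((p⁴ · p⁴) · q²)⁻²) · ((p²)⁻²)) / ((q⁴)⁻²)) · ((p⁴)⁻¹)    [power of a product]
= (((((p⁴ · p⁴)⁻²) · ((q²)⁻²)) · ((p²)⁻²)) / ((q⁴)⁻²)) · ((p⁴)⁻¹)    [power of a product]
= ((((((p⁴)⁻²) · ((p⁴)⁻²)) · ((q²)⁻²)) · ((p²)⁻²)) / ((q⁴)⁻²)) · ((p⁴)⁻¹)    [power of a product]
= ((((p⁻⁸ · ((p⁴)⁻²)) · ((q²)⁻²)) · ((p²)⁻²)) / ((q⁴)⁻²)) · ((p⁴)⁻¹)    [power of a power]
= ((((p⁻⁸ · p⁻⁸) · ((q²)⁻²)) · ((p²)⁻²)) / ((q⁴)⁻²)) · ((p⁴)⁻¹)    [power of a power]
= (((p⁻¹⁶ · ((q²)⁻²)) · ((p²)⁻²)) / ((q⁴)⁻²)) · ((p⁴)⁻¹)    [product of powers]
= (((p⁻¹⁶ · q⁻⁴) · ((p²)⁻²)) / ((q⁴)⁻²)) · ((p⁴)⁻¹)    [power of a power]
= (((p⁻¹⁶ · q⁻⁴) · p⁻⁴) / ((q⁴)⁻²)) · ((p⁴)⁻¹)    [power of a power]
= (((p⁻¹⁶ · q⁻⁴) · p⁻⁴) / q⁻⁸) · ((p⁴)⁻¹)    [power of a power]
= (((p⁻¹⁶ · q⁻⁴) · p⁻⁴) / q⁻⁸) · p⁻⁴    [power of a power]
= p⁻²⁴·q⁴    [quotient of powers; product of powers]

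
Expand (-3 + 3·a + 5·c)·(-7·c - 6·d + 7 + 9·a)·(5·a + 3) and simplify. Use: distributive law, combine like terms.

352·a·c + 168·c + 36·a·d + 54·d - 123·a - 63 + 51·a² + 120·a²·c - 90·a²·d + 135·a³ - 175·a·c² - 105·c² - 150·a·c·d - 90·c·d

(-3 + 3·a + 5·c)·(-7·c - 6·d + 7 + 9·a)·(5·a + 3)
= (21·c + 18·d - 21 - 27·a - 21·a·c - 18·a·d + 21·a + 27·a² - 35·c² - 30·c·d + 35·c + 45·a·c)·(5·a + 3)    [distributive law]
= (56·c + 18·d - 21 - 6·a + 24·a·c - 18·a·d + 27·a² - 35·c² - 30·c·d)·(5·a + 3)    [combine like terms]
= 280·a·c + 168·c + 90·a·d + 54·d - 105·a - 63 - 30·a² - 18·a + 120·a²·c + 72·a·c - 90·a²·d - 54·a·d + 135·a³ + 81·a² - 175·a·c² - 105·c² - 150·a·c·d - 90·c·d    [distributive law]
= 352·a·c + 168·c + 36·a·d + 54·d - 123·a - 63 + 51·a² + 120·a²·c - 90·a²·d + 135·a³ - 175·a·c² - 105·c² - 150·a·c·d - 90·c·d    [combine like terms]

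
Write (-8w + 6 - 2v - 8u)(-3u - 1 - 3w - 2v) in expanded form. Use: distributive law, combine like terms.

48uw - 10w + 24w^2 + 22vw - 10u - 6 - 10v + 22uv + 4v^2 + 24u^2

(-8w + 6 - 2v - 8u)(-3u - 1 - 3w - 2v)
= 24uw + 8w + 24w^2 + 16vw - 18u - 6 - 18w - 12v + 6uv + 2v + 6vw + 4v^2 + 24u^2 + 8u + 24uw + 16uv    [distributive law]
= 48uw - 10w + 24w^2 + 22vw - 10u - 6 - 10v + 22uv + 4v^2 + 24u^2    [combine like terms]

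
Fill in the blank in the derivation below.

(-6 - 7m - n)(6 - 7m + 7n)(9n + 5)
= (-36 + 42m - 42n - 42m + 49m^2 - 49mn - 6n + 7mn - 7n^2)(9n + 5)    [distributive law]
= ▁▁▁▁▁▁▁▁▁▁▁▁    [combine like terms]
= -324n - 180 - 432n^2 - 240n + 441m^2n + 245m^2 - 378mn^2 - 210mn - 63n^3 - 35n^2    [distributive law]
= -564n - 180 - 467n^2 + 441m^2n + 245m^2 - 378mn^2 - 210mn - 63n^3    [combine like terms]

After combine like terms, the bracketed line is:

(-36 - 48n + 49m^2 - 42mn - 7n^2)(9n + 5)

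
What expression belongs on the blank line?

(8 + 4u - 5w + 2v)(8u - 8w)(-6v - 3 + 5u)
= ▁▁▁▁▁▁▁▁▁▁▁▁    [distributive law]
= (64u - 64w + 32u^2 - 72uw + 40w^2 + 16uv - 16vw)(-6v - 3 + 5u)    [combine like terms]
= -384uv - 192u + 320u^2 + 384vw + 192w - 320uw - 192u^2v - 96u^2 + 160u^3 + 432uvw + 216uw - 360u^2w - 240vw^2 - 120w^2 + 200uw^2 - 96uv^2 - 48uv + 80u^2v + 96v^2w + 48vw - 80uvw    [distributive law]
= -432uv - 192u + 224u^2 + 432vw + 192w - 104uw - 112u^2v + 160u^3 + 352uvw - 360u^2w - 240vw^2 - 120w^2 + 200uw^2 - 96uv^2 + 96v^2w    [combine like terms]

After distributive law, the bracketed line is:

(64u - 64w + 32u^2 - 32uw - 40uw + 40w^2 + 16uv - 16vw)(-6v - 3 + 5u)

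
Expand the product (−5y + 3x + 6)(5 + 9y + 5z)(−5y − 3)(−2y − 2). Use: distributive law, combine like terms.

−430y³ + 494y² + 654y − 450y⁴ − 250y³z − 100y²z + 330yz + 582xy² + 402xy + 90x + 270xy³ + 150xy²z + 240xyz + 90xz + 180 + 180z

(−5y + 3x + 6)(5 + 9y + 5z)(−5y − 3)(−2y − 2)
= (−25y − 45y² − 25yz + 15x + 27xy + 15xz + 30 + 54y + 30z)(−5y − 3)(−2y − 2)    [distributive law]
= (29y − 45y² − 25yz + 15x + 27xy + 15xz + 30 + 30z)(−5y − 3)(−2y − 2)    [combine like terms]
= (−145y² − 87y + 225y³ + 135y² + 125y²z + 75yz − 75xy − 45x − 135xy² − 81xy − 75xyz − 45xz − 150y − 90 − 150yz − 90z)(−2y − 2)    [distributive law]
= (−10y² − 237y + 225y³ + 125y²z − 75yz − 156xy − 45x − 135xy² − 75xyz − 45xz − 90 − 90z)(−2y − 2)    [combine like terms]
= 20y³ + 20y² + 474y² + 474y − 450y⁴ − 450y³ − 250y³z − 250y²z + 150y²z + 150yz + 312xy² + 312xy + 90xy + 90x + 270xy³ + 270xy² + 150xy²z + 150xyz + 90xyz + 90xz + 180y + 180 + 180yz + 180z    [distributive law]
= −430y³ + 494y² + 654y − 450y⁴ − 250y³z − 100y²z + 330yz + 582xy² + 402xy + 90x + 270xy³ + 150xy²z + 240xyz + 90xz + 180 + 180z    [combine like terms]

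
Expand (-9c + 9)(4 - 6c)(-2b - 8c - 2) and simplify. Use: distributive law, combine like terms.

180bc + 612c^2 - 108c - 108bc^2 - 432c^3 - 72b - 72

(-9c + 9)(4 - 6c)(-2b - 8c - 2)
= (-36c + 54c^2 + 36 - 54c)(-2b - 8c - 2)    [distributive law]
= (-90c + 54c^2 + 36)(-2b - 8c - 2)    [combine like terms]
= 180bc + 720c^2 + 180c - 108bc^2 - 432c^3 - 108c^2 - 72b - 288c - 72    [distributive law]
= 180bc + 612c^2 - 108c - 108bc^2 - 432c^3 - 72b - 72    [combine like terms]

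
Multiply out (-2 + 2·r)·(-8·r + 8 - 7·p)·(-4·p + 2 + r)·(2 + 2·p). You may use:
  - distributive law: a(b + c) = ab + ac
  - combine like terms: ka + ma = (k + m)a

(-2 + 2·r)·(-8·r + 8 - 7·p)·(-4·p + 2 + r)·(2 + 2·p)
= (16·r - 16 + 14·p - 16·r^2 + 16·r - 14·p·r)·(-4·p + 2 + r)·(2 + 2·p)    [distributive law]
= (32·r - 16 + 14·p - 16·r^2 - 14·p·r)·(-4·p + 2 + r)·(2 + 2·p)    [combine like terms]
= (-128·p·r + 64·r + 32·r^2 + 64·p - 32 - 16·r - 56·p^2 + 28·p + 14·p·r + 64·p·r^2 - 32·r^2 - 16·r^3 + 56·p^2·r - 28·p·r - 14·p·r^2)·(2 + 2·p)    [distributive law]
= (-142·p·r + 48·r + 92·p - 32 - 56·p^2 + 50·p·r^2 - 16·r^3 + 56·p^2·r)·(2 + 2·p)    [combine like terms]
= -284·p·r - 284·p^2·r + 96·r + 96·p·r + 184·p + 184·p^2 - 64 - 64·p - 112·p^2 - 112·p^3 + 100·p·r^2 + 100·p^2·r^2 - 32·r^3 - 32·p·r^3 + 112·p^2·r + 112·p^3·r    [distributive law]
= -188·p·r - 172·p^2·r + 96·r + 120·p + 72·p^2 - 64 - 112·p^3 + 100·p·r^2 + 100·p^2·r^2 - 32·r^3 - 32·p·r^3 + 112·p^3·r    [combine like terms]

-188·p·r - 172·p^2·r + 96·r + 120·p + 72·p^2 - 64 - 112·p^3 + 100·p·r^2 + 100·p^2·r^2 - 32·r^3 - 32·p·r^3 + 112·p^3·r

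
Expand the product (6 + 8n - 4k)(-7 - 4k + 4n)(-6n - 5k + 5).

(6 + 8n - 4k)(-7 - 4k + 4n)(-6n - 5k + 5)
= (-42 - 24k + 24n - 56n - 32kn + 32n^2 + 28k + 16k^2 - 16kn)(-6n - 5k + 5)    [distributive law]
= (-42 + 4k - 32n - 48kn + 32n^2 + 16k^2)(-6n - 5k + 5)    [combine like terms]
= 252n + 210k - 210 - 24kn - 20k^2 + 20k + 192n^2 + 160kn - 160n + 288kn^2 + 240k^2n - 240kn - 192n^3 - 160kn^2 + 160n^2 - 96k^2n - 80k^3 + 80k^2    [distributive law]
= 92n + 230k - 210 - 104kn + 60k^2 + 352n^2 + 128kn^2 + 144k^2n - 192n^3 - 80k^3    [combine like terms]

92n + 230k - 210 - 104kn + 60k^2 + 352n^2 + 128kn^2 + 144k^2n - 192n^3 - 80k^3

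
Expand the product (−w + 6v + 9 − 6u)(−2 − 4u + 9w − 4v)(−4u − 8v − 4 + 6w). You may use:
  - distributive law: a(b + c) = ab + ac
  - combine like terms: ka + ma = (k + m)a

(−w + 6v + 9 − 6u)(−2 − 4u + 9w − 4v)(−4u − 8v − 4 + 6w)
= (2w + 4uw − 9w² + 4vw − 12v − 24uv + 54vw − 24v² − 18 − 36u + 81w − 36v + 12u + 24u² − 54uw + 24uv)(−4u − 8v − 4 + 6w)    [distributive law]
= (83w − 50uw − 9w² + 58vw − 48v − 24v² − 18 − 24u + 24u²)(−4u − 8v − 4 + 6w)    [combine like terms]
= −332uw − 664vw − 332w + 498w² + 200u²w + 400uvw + 200uw − 300uw² + 36uw² + 72vw² + 36w² − 54w³ − 232uvw − 464v²w − 232vw + 348vw² + 192uv + 384v² + 192v − 288vw + 96uv² + 192v³ + 96v² − 144v²w + 72u + 144v + 72 − 108w + 96u² + 192uv + 96u − 144uw − 96u³ − 192u²v − 96u² + 144u²w    [distributive law]
= −276uw − 1184vw − 440w + 534w² + 344u²w + 168uvw − 264uw² + 420vw² − 54w³ − 608v²w + 384uv + 480v² + 336v + 96uv² + 192v³ + 168u + 72 − 96u³ − 192u²v    [combine like terms]

−276uw − 1184vw − 440w + 534w² + 344u²w + 168uvw − 264uw² + 420vw² − 54w³ − 608v²w + 384uv + 480v² + 336v + 96uv² + 192v³ + 168u + 72 − 96u³ − 192u²v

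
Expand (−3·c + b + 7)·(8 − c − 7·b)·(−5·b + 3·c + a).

32·b·c − 93·c^2 − 31·a·c + 45·b·c^2 + 9·c^3 + 3·a·c^2 − 121·b^2·c + 20·a·b·c + 205·b^2 − 41·a·b + 35·b^3 − 7·a·b^2 − 280·b + 168·c + 56·a

(−3·c + b + 7)·(8 − c − 7·b)·(−5·b + 3·c + a)
= (−24·c + 3·c^2 + 21·b·c + 8·b − b·c − 7·b^2 + 56 − 7·c − 49·b)·(−5·b + 3·c + a)    [distributive law]
= (−31·c + 3·c^2 + 20·b·c − 41·b − 7·b^2 + 56)·(−5·b + 3·c + a)    [combine like terms]
= 155·b·c − 93·c^2 − 31·a·c − 15·b·c^2 + 9·c^3 + 3·a·c^2 − 100·b^2·c + 60·b·c^2 + 20·a·b·c + 205·b^2 − 123·b·c − 41·a·b + 35·b^3 − 21·b^2·c − 7·a·b^2 − 280·b + 168·c + 56·a    [distributive law]
= 32·b·c − 93·c^2 − 31·a·c + 45·b·c^2 + 9·c^3 + 3·a·c^2 − 121·b^2·c + 20·a·b·c + 205·b^2 − 41·a·b + 35·b^3 − 7·a·b^2 − 280·b + 168·c + 56·a    [combine like terms]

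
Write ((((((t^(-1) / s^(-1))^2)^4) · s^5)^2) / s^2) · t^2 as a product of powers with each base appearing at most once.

s^24t^(-14)

((((((t^(-1) / s^(-1))^2)^4) · s^5)^2) / s^2) · t^2
= ((((((t^(-1) / s^(-1))^2)^4)^2) · ((s^5)^2)) / s^2) · t^2    [power of a product]
= (((((t^(-1) / s^(-1))^2)^8) · ((s^5)^2)) / s^2) · t^2    [power of a power]
= ((((t^(-1) / s^(-1))^16) · ((s^5)^2)) / s^2) · t^2    [power of a power]
= (((((t^(-1))^16) / ((s^(-1))^16)) · ((s^5)^2)) / s^2) · t^2    [power of a quotient]
= (((t^(-16) / ((s^(-1))^16)) · ((s^5)^2)) / s^2) · t^2    [power of a power]
= (((t^(-16) / s^(-16)) · ((s^5)^2)) / s^2) · t^2    [power of a power]
= (((t^(-16) / s^(-16)) · s^10) / s^2) · t^2    [power of a power]
= s^24t^(-14)    [quotient of powers; product of powers]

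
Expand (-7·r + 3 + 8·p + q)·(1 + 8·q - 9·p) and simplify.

(-7·r + 3 + 8·p + q)·(1 + 8·q - 9·p)
= -7·r - 56·q·r + 63·p·r + 3 + 24·q - 27·p + 8·p + 64·p·q - 72·p² + q + 8·q² - 9·p·q    [distributive law]
= -7·r - 56·q·r + 63·p·r + 3 + 25·q - 19·p + 55·p·q - 72·p² + 8·q²    [combine like terms]

-7·r - 56·q·r + 63·p·r + 3 + 25·q - 19·p + 55·p·q - 72·p² + 8·q²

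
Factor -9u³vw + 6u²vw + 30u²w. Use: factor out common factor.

-9u³vw + 6u²vw + 30u²w
= 3(-3u³vw + 2u²vw + 10u²w)    [factor out 3]
= 3u²w(-3uv + 2v + 10)    [factor out u²w]

3u²w(-3uv + 2v + 10)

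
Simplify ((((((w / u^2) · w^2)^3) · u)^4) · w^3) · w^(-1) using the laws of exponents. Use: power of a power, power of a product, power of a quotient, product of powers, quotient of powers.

((((((w / u^2) · w^2)^3) · u)^4) · w^3) · w^(-1)
= ((((((w / u^2) · w^2)^3)^4) · (u^4)) · w^3) · w^(-1)    [power of a product]
= (((((w / u^2) · w^2)^12) · (u^4)) · w^3) · w^(-1)    [power of a power]
= (((((w / u^2)^12) · ((w^2)^12)) · (u^4)) · w^3) · w^(-1)    [power of a product]
= (((((w^12) / ((u^2)^12)) · ((w^2)^12)) · (u^4)) · w^3) · w^(-1)    [power of a quotient]
= ((((w^12 / u^24) · ((w^2)^12)) · (u^4)) · w^3) · w^(-1)    [power of a power]
= ((((w^12 / u^24) · w^24) · (u^4)) · w^3) · w^(-1)    [power of a power]
= u^(-20)·w^38    [quotient of powers; product of powers]

u^(-20)·w^38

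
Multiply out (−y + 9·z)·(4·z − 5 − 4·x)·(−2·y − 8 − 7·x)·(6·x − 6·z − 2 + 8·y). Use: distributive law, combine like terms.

(−y + 9·z)·(4·z − 5 − 4·x)·(−2·y − 8 − 7·x)·(6·x − 6·z − 2 + 8·y)
= (−4·y·z + 5·y + 4·x·y + 36·z² − 45·z − 36·x·z)·(−2·y − 8 − 7·x)·(6·x − 6·z − 2 + 8·y)    [distributive law]
= (8·y²·z + 32·y·z + 28·x·y·z − 10·y² − 40·y − 35·x·y − 8·x·y² − 32·x·y − 28·x²·y − 72·y·z² − 288·z² − 252·x·z² + 90·y·z + 360·z + 315·x·z + 72·x·y·z + 288·x·z + 252·x²·z)·(6·x − 6·z − 2 + 8·y)    [distributive law]
= (8·y²·z + 122·y·z + 100·x·y·z − 10·y² − 40·y − 67·x·y − 8·x·y² − 28·x²·y − 72·y·z² − 288·z² − 252·x·z² + 360·z + 603·x·z + 252·x²·z)·(6·x − 6·z − 2 + 8·y)    [combine like terms]
= 48·x·y²·z − 48·y²·z² − 16·y²·z + 64·y³·z + 732·x·y·z − 732·y·z² − 244·y·z + 976·y²·z + 600·x²·y·z − 600·x·y·z² − 200·x·y·z + 800·x·y²·z − 60·x·y² + 60·y²·z + 20·y² − 80·y³ − 240·x·y + 240·y·z + 80·y − 320·y² − 402·x²·y + 402·x·y·z + 134·x·y − 536·x·y² − 48·x²·y² + 48·x·y²·z + 16·x·y² − 64·x·y³ − 168·x³·y + 168·x²·y·z + 56·x²·y − 224·x²·y² − 432·x·y·z² + 432·y·z³ + 144·y·z² − 576·y²·z² − 1728·x·z² + 1728·z³ + 576·z² − 2304·y·z² − 1512·x²·z² + 1512·x·z³ + 504·x·z² − 2016·x·y·z² + 2160·x·z − 2160·z² − 720·z + 2880·y·z + 3618·x²·z − 3618·x·z² − 1206·x·z + 4824·x·y·z + 1512·x³·z − 1512·x²·z² − 504·x²·z + 2016·x²·y·z    [distributive law]
= 896·x·y²·z − 624·y²·z² + 1020·y²·z + 64·y³·z + 5758·x·y·z − 2892·y·z² + 2876·y·z + 2784·x²·y·z − 3048·x·y·z² − 580·x·y² − 300·y² − 80·y³ − 106·x·y + 80·y − 346·x²·y − 272·x²·y² − 64·x·y³ − 168·x³·y + 432·y·z³ − 4842·x·z² + 1728·z³ − 1584·z² − 3024·x²·z² + 1512·x·z³ + 954·x·z − 720·z + 3114·x²·z + 1512·x³·z    [combine like terms]

896·x·y²·z − 624·y²·z² + 1020·y²·z + 64·y³·z + 5758·x·y·z − 2892·y·z² + 2876·y·z + 2784·x²·y·z − 3048·x·y·z² − 580·x·y² − 300·y² − 80·y³ − 106·x·y + 80·y − 346·x²·y − 272·x²·y² − 64·x·y³ − 168·x³·y + 432·y·z³ − 4842·x·z² + 1728·z³ − 1584·z² − 3024·x²·z² + 1512·x·z³ + 954·x·z − 720·z + 3114·x²·z + 1512·x³·z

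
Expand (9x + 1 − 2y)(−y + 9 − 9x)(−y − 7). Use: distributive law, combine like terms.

−9xy² − 135xy − 504x + 81x²y + 567x² + 5y² + 124y − 63 − 2y³

(9x + 1 − 2y)(−y + 9 − 9x)(−y − 7)
= (−9xy + 81x − 81x² − y + 9 − 9x + 2y² − 18y + 18xy)(−y − 7)    [distributive law]
= (9xy + 72x − 81x² − 19y + 9 + 2y²)(−y − 7)    [combine like terms]
= −9xy² − 63xy − 72xy − 504x + 81x²y + 567x² + 19y² + 133y − 9y − 63 − 2y³ − 14y²    [distributive law]
= −9xy² − 135xy − 504x + 81x²y + 567x² + 5y² + 124y − 63 − 2y³    [combine like terms]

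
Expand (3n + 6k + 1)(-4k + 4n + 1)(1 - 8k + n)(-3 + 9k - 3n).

(3n + 6k + 1)(-4k + 4n + 1)(1 - 8k + n)(-3 + 9k - 3n)
= (-12kn + 12n^2 + 3n - 24k^2 + 24kn + 6k - 4k + 4n + 1)(1 - 8k + n)(-3 + 9k - 3n)    [distributive law]
= (12kn + 12n^2 + 7n - 24k^2 + 2k + 1)(1 - 8k + n)(-3 + 9k - 3n)    [combine like terms]
= (12kn - 96k^2n + 12kn^2 + 12n^2 - 96kn^2 + 12n^3 + 7n - 56kn + 7n^2 - 24k^2 + 192k^3 - 24k^2n + 2k - 16k^2 + 2kn + 1 - 8k + n)(-3 + 9k - 3n)    [distributive law]
= (-42kn - 120k^2n - 84kn^2 + 19n^2 + 12n^3 + 8n - 40k^2 + 192k^3 - 6k + 1)(-3 + 9k - 3n)    [combine like terms]
= 126kn - 378k^2n + 126kn^2 + 360k^2n - 1080k^3n + 360k^2n^2 + 252kn^2 - 756k^2n^2 + 252kn^3 - 57n^2 + 171kn^2 - 57n^3 - 36n^3 + 108kn^3 - 36n^4 - 24n + 72kn - 24n^2 + 120k^2 - 360k^3 + 120k^2n - 576k^3 + 1728k^4 - 576k^3n + 18k - 54k^2 + 18kn - 3 + 9k - 3n    [distributive law]
= 216kn + 102k^2n + 549kn^2 - 1656k^3n - 396k^2n^2 + 360kn^3 - 81n^2 - 93n^3 - 36n^4 - 27n + 66k^2 - 936k^3 + 1728k^4 + 27k - 3    [combine like terms]

216kn + 102k^2n + 549kn^2 - 1656k^3n - 396k^2n^2 + 360kn^3 - 81n^2 - 93n^3 - 36n^4 - 27n + 66k^2 - 936k^3 + 1728k^4 + 27k - 3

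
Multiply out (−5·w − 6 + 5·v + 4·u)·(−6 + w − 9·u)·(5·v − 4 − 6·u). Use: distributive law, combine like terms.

100·v·w − 96·w − 340·u·w − 25·v·w^2 + 20·w^2 + 30·u·w^2 + 215·u·v·w − 294·u^2·w + 300·v − 144 − 336·u + 510·u·v − 36·u^2 − 150·v^2 + 25·v^2·w − 225·u·v^2 + 90·u^2·v + 216·u^3

(−5·w − 6 + 5·v + 4·u)·(−6 + w − 9·u)·(5·v − 4 − 6·u)
= (30·w − 5·w^2 + 45·u·w + 36 − 6·w + 54·u − 30·v + 5·v·w − 45·u·v − 24·u + 4·u·w − 36·u^2)·(5·v − 4 − 6·u)    [distributive law]
= (24·w − 5·w^2 + 49·u·w + 36 + 30·u − 30·v + 5·v·w − 45·u·v − 36·u^2)·(5·v − 4 − 6·u)    [combine like terms]
= 120·v·w − 96·w − 144·u·w − 25·v·w^2 + 20·w^2 + 30·u·w^2 + 245·u·v·w − 196·u·w − 294·u^2·w + 180·v − 144 − 216·u + 150·u·v − 120·u − 180·u^2 − 150·v^2 + 120·v + 180·u·v + 25·v^2·w − 20·v·w − 30·u·v·w − 225·u·v^2 + 180·u·v + 270·u^2·v − 180·u^2·v + 144·u^2 + 216·u^3    [distributive law]
= 100·v·w − 96·w − 340·u·w − 25·v·w^2 + 20·w^2 + 30·u·w^2 + 215·u·v·w − 294·u^2·w + 300·v − 144 − 336·u + 510·u·v − 36·u^2 − 150·v^2 + 25·v^2·w − 225·u·v^2 + 90·u^2·v + 216·u^3    [combine like terms]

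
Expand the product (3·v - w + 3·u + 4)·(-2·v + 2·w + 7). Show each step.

(3·v - w + 3·u + 4)·(-2·v + 2·w + 7)
= -6·v² + 6·v·w + 21·v + 2·v·w - 2·w² - 7·w - 6·u·v + 6·u·w + 21·u - 8·v + 8·w + 28    [distributive law]
= -6·v² + 8·v·w + 13·v - 2·w² + w - 6·u·v + 6·u·w + 21·u + 28    [combine like terms]

-6·v² + 8·v·w + 13·v - 2·w² + w - 6·u·v + 6·u·w + 21·u + 28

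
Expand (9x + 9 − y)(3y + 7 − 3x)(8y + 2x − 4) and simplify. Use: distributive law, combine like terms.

234xy² − 156x²y + 208xy + 180x² − 18x − 54x³ + 172y² + 424y − 252 − 24y³

(9x + 9 − y)(3y + 7 − 3x)(8y + 2x − 4)
= (27xy + 63x − 27x² + 27y + 63 − 27x − 3y² − 7y + 3xy)(8y + 2x − 4)    [distributive law]
= (30xy + 36x − 27x² + 20y + 63 − 3y²)(8y + 2x − 4)    [combine like terms]
= 240xy² + 60x²y − 120xy + 288xy + 72x² − 144x − 216x²y − 54x³ + 108x² + 160y² + 40xy − 80y + 504y + 126x − 252 − 24y³ − 6xy² + 12y²    [distributive law]
= 234xy² − 156x²y + 208xy + 180x² − 18x − 54x³ + 172y² + 424y − 252 − 24y³    [combine like terms]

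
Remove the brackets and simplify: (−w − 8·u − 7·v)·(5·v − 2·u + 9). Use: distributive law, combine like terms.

−5·v·w + 2·u·w − 9·w − 26·u·v + 16·u² − 72·u − 35·v² − 63·v

(−w − 8·u − 7·v)·(5·v − 2·u + 9)
= −5·v·w + 2·u·w − 9·w − 40·u·v + 16·u² − 72·u − 35·v² + 14·u·v − 63·v    [distributive law]
= −5·v·w + 2·u·w − 9·w − 26·u·v + 16·u² − 72·u − 35·v² − 63·v    [combine like terms]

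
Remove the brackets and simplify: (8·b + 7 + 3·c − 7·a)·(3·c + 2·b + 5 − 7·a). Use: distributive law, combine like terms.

(8·b + 7 + 3·c − 7·a)·(3·c + 2·b + 5 − 7·a)
= 24·b·c + 16·b^2 + 40·b − 56·a·b + 21·c + 14·b + 35 − 49·a + 9·c^2 + 6·b·c + 15·c − 21·a·c − 21·a·c − 14·a·b − 35·a + 49·a^2    [distributive law]
= 30·b·c + 16·b^2 + 54·b − 70·a·b + 36·c + 35 − 84·a + 9·c^2 − 42·a·c + 49·a^2    [combine like terms]

30·b·c + 16·b^2 + 54·b − 70·a·b + 36·c + 35 − 84·a + 9·c^2 − 42·a·c + 49·a^2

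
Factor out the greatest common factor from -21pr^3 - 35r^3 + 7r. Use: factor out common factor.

7r(-3pr^2 - 5r^2 + 1)

-21pr^3 - 35r^3 + 7r
= 7(-3pr^3 - 5r^3 + r)    [factor out 7]
= 7r(-3pr^2 - 5r^2 + 1)    [factor out r]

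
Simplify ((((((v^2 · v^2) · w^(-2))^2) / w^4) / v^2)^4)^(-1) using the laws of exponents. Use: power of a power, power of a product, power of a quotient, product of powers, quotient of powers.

((((((v^2 · v^2) · w^(-2))^2) / w^4) / v^2)^4)^(-1)
= (((((v^2 · v^2) · w^(-2))^2) / w^4) / v^2)^(-4)    [power of a power]
= (((((v^2 · v^2) · w^(-2))^2) / w^4)^(-4)) / ((v^2)^(-4))    [power of a quotient]
= (((((v^2 · v^2) · w^(-2))^2)^(-4)) / ((w^4)^(-4))) / ((v^2)^(-4))    [power of a quotient]
= ((((v^2 · v^2) · w^(-2))^(-8)) / ((w^4)^(-4))) / ((v^2)^(-4))    [power of a power]
= ((((v^2 · v^2)^(-8)) · ((w^(-2))^(-8))) / ((w^4)^(-4))) / ((v^2)^(-4))    [power of a product]
= (((((v^2)^(-8)) · ((v^2)^(-8))) · ((w^(-2))^(-8))) / ((w^4)^(-4))) / ((v^2)^(-4))    [power of a product]
= (((v^(-16) · ((v^2)^(-8))) · ((w^(-2))^(-8))) / ((w^4)^(-4))) / ((v^2)^(-4))    [power of a power]
= (((v^(-16) · v^(-16)) · ((w^(-2))^(-8))) / ((w^4)^(-4))) / ((v^2)^(-4))    [power of a power]
= ((v^(-32) · ((w^(-2))^(-8))) / ((w^4)^(-4))) / ((v^2)^(-4))    [product of powers]
= ((v^(-32) · w^16) / ((w^4)^(-4))) / ((v^2)^(-4))    [power of a power]
= ((v^(-32) · w^16) / w^(-16)) / ((v^2)^(-4))    [power of a power]
= ((v^(-32) · w^16) / w^(-16)) / v^(-8)    [power of a power]
= v^(-24)·w^32    [quotient of powers]

v^(-24)·w^32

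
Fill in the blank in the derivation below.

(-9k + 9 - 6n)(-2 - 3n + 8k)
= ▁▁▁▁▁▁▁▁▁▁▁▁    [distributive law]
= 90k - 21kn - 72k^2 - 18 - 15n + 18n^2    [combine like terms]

After distributive law, the bracketed line is:

18k + 27kn - 72k^2 - 18 - 27n + 72k + 12n + 18n^2 - 48kn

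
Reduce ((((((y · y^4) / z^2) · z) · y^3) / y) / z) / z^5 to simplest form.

((((((y · y^4) / z^2) · z) · y^3) / y) / z) / z^5
= (((((y^5 / z^2) · z) · y^3) / y) / z) / z^5    [product of powers]
= y^7·z^(-7)    [quotient of powers; product of powers]

y^7·z^(-7)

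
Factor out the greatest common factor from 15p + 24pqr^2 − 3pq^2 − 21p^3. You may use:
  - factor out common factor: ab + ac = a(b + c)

15p + 24pqr^2 − 3pq^2 − 21p^3
= 3(5p + 8pqr^2 − pq^2 − 7p^3)    [factor out 3]
= 3p(5 + 8qr^2 − q^2 − 7p^2)    [factor out p]

3p(5 + 8qr^2 − q^2 − 7p^2)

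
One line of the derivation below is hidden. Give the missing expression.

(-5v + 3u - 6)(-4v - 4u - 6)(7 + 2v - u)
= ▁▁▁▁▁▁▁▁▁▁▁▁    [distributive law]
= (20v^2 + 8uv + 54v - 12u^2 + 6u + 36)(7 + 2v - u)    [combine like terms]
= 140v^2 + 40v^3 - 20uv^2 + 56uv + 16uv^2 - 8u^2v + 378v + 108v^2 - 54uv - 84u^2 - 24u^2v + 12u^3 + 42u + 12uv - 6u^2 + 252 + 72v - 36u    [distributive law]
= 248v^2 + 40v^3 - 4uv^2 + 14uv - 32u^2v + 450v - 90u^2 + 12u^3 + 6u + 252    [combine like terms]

After distributive law, the bracketed line is:

(20v^2 + 20uv + 30v - 12uv - 12u^2 - 18u + 24v + 24u + 36)(7 + 2v - u)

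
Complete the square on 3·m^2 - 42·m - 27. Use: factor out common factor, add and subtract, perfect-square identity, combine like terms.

3·m^2 - 42·m - 27
= 3(m^2 - 14·m) - 27    [factor out 3 from the m-terms]
= 3(m^2 - 14·m + 49 - 49) - 27    [add and subtract 49 inside the bracket]
= 3(m - 7)^2 - 147 - 27    [perfect-square identity]
= 3(m - 7)^2 - 174    [combine constants]

3(m - 7)^2 - 174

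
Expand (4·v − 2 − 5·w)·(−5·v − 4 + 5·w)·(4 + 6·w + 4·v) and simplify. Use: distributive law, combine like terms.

(4·v − 2 − 5·w)·(−5·v − 4 + 5·w)·(4 + 6·w + 4·v)
= (−20·v^2 − 16·v + 20·v·w + 10·v + 8 − 10·w + 25·v·w + 20·w − 25·w^2)·(4 + 6·w + 4·v)    [distributive law]
= (−20·v^2 − 6·v + 45·v·w + 8 + 10·w − 25·w^2)·(4 + 6·w + 4·v)    [combine like terms]
= −80·v^2 − 120·v^2·w − 80·v^3 − 24·v − 36·v·w − 24·v^2 + 180·v·w + 270·v·w^2 + 180·v^2·w + 32 + 48·w + 32·v + 40·w + 60·w^2 + 40·v·w − 100·w^2 − 150·w^3 − 100·v·w^2    [distributive law]
= −104·v^2 + 60·v^2·w − 80·v^3 + 8·v + 184·v·w + 170·v·w^2 + 32 + 88·w − 40·w^2 − 150·w^3    [combine like terms]

−104·v^2 + 60·v^2·w − 80·v^3 + 8·v + 184·v·w + 170·v·w^2 + 32 + 88·w − 40·w^2 − 150·w^3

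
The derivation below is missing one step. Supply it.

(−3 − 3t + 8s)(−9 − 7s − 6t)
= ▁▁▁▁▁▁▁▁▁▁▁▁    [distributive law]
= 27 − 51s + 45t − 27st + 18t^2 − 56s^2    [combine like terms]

By distributive law:

27 + 21s + 18t + 27t + 21st + 18t^2 − 72s − 56s^2 − 48st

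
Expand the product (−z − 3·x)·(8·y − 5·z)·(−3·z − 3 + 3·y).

(−z − 3·x)·(8·y − 5·z)·(−3·z − 3 + 3·y)
= (−8·y·z + 5·z^2 − 24·x·y + 15·x·z)·(−3·z − 3 + 3·y)    [distributive law]
= 24·y·z^2 + 24·y·z − 24·y^2·z − 15·z^3 − 15·z^2 + 15·y·z^2 + 72·x·y·z + 72·x·y − 72·x·y^2 − 45·x·z^2 − 45·x·z + 45·x·y·z    [distributive law]
= 39·y·z^2 + 24·y·z − 24·y^2·z − 15·z^3 − 15·z^2 + 117·x·y·z + 72·x·y − 72·x·y^2 − 45·x·z^2 − 45·x·z    [combine like terms]

39·y·z^2 + 24·y·z − 24·y^2·z − 15·z^3 − 15·z^2 + 117·x·y·z + 72·x·y − 72·x·y^2 − 45·x·z^2 − 45·x·z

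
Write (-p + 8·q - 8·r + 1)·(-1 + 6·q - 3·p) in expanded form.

-2·p - 30·p·q + 3·p^2 - 2·q + 48·q^2 + 8·r - 48·q·r + 24·p·r - 1

(-p + 8·q - 8·r + 1)·(-1 + 6·q - 3·p)
= p - 6·p·q + 3·p^2 - 8·q + 48·q^2 - 24·p·q + 8·r - 48·q·r + 24·p·r - 1 + 6·q - 3·p    [distributive law]
= -2·p - 30·p·q + 3·p^2 - 2·q + 48·q^2 + 8·r - 48·q·r + 24·p·r - 1    [combine like terms]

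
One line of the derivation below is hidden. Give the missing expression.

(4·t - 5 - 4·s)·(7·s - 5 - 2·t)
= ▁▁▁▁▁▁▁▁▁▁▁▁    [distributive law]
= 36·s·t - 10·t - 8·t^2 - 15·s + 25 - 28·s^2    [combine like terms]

After distributive law, the bracketed line is:

28·s·t - 20·t - 8·t^2 - 35·s + 25 + 10·t - 28·s^2 + 20·s + 8·s·t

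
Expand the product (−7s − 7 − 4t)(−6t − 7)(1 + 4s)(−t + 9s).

(−7s − 7 − 4t)(−6t − 7)(1 + 4s)(−t + 9s)
= (42st + 49s + 42t + 49 + 24t² + 28t)(1 + 4s)(−t + 9s)    [distributive law]
= (42st + 49s + 70t + 49 + 24t²)(1 + 4s)(−t + 9s)    [combine like terms]
= (42st + 168s²t + 49s + 196s² + 70t + 280st + 49 + 196s + 24t² + 96st²)(−t + 9s)    [distributive law]
= (322st + 168s²t + 245s + 196s² + 70t + 49 + 24t² + 96st²)(−t + 9s)    [combine like terms]
= −322st² + 2898s²t − 168s²t² + 1512s³t − 245st + 2205s² − 196s²t + 1764s³ − 70t² + 630st − 49t + 441s − 24t³ + 216st² − 96st³ + 864s²t²    [distributive law]
= −106st² + 2702s²t + 696s²t² + 1512s³t + 385st + 2205s² + 1764s³ − 70t² − 49t + 441s − 24t³ − 96st³    [combine like terms]

−106st² + 2702s²t + 696s²t² + 1512s³t + 385st + 2205s² + 1764s³ − 70t² − 49t + 441s − 24t³ − 96st³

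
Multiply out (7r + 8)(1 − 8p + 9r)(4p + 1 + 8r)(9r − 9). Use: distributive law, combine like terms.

(7r + 8)(1 − 8p + 9r)(4p + 1 + 8r)(9r − 9)
= (7r − 56pr + 63r^2 + 8 − 64p + 72r)(4p + 1 + 8r)(9r − 9)    [distributive law]
= (79r − 56pr + 63r^2 + 8 − 64p)(4p + 1 + 8r)(9r − 9)    [combine like terms]
= (316pr + 79r + 632r^2 − 224p^2r − 56pr − 448pr^2 + 252pr^2 + 63r^2 + 504r^3 + 32p + 8 + 64r − 256p^2 − 64p − 512pr)(9r − 9)    [distributive law]
= (−252pr + 143r + 695r^2 − 224p^2r − 196pr^2 + 504r^3 − 32p + 8 − 256p^2)(9r − 9)    [combine like terms]
= −2268pr^2 + 2268pr + 1287r^2 − 1287r + 6255r^3 − 6255r^2 − 2016p^2r^2 + 2016p^2r − 1764pr^3 + 1764pr^2 + 4536r^4 − 4536r^3 − 288pr + 288p + 72r − 72 − 2304p^2r + 2304p^2    [distributive law]
= −504pr^2 + 1980pr − 4968r^2 − 1215r + 1719r^3 − 2016p^2r^2 − 288p^2r − 1764pr^3 + 4536r^4 + 288p − 72 + 2304p^2    [combine like terms]

−504pr^2 + 1980pr − 4968r^2 − 1215r + 1719r^3 − 2016p^2r^2 − 288p^2r − 1764pr^3 + 4536r^4 + 288p − 72 + 2304p^2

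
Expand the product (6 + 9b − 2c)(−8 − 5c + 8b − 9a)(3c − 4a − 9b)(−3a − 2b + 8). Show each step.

(6 + 9b − 2c)(−8 − 5c + 8b − 9a)(3c − 4a − 9b)(−3a − 2b + 8)
= (−48 − 30c + 48b − 54a − 72b − 45bc + 72b^2 − 81ab + 16c + 10c^2 − 16bc + 18ac)(3c − 4a − 9b)(−3a − 2b + 8)    [distributive law]
= (−48 − 14c − 24b − 54a − 61bc + 72b^2 − 81ab + 10c^2 + 18ac)(3c − 4a − 9b)(−3a − 2b + 8)    [combine like terms]
= (−144c + 192a + 432b − 42c^2 + 56ac + 126bc − 72bc + 96ab + 216b^2 − 162ac + 216a^2 + 486ab − 183bc^2 + 244abc + 549b^2c + 216b^2c − 288ab^2 − 648b^3 − 243abc + 324a^2b + 729ab^2 + 30c^3 − 40ac^2 − 90bc^2 + 54ac^2 − 72a^2c − 162abc)(−3a − 2b + 8)    [distributive law]
= (−144c + 192a + 432b − 42c^2 − 106ac + 54bc + 582ab + 216b^2 + 216a^2 − 273bc^2 − 161abc + 765b^2c + 441ab^2 − 648b^3 + 324a^2b + 30c^3 + 14ac^2 − 72a^2c)(−3a − 2b + 8)    [combine like terms]
= 432ac + 288bc − 1152c − 576a^2 − 384ab + 1536a − 1296ab − 864b^2 + 3456b + 126ac^2 + 84bc^2 − 336c^2 + 318a^2c + 212abc − 848ac − 162abc − 108b^2c + 432bc − 1746a^2b − 1164ab^2 + 4656ab − 648ab^2 − 432b^3 + 1728b^2 − 648a^3 − 432a^2b + 1728a^2 + 819abc^2 + 546b^2c^2 − 2184bc^2 + 483a^2bc + 322ab^2c − 1288abc − 2295ab^2c − 1530b^3c + 6120b^2c − 1323a^2b^2 − 882ab^3 + 3528ab^2 + 1944ab^3 + 1296b^4 − 5184b^3 − 972a^3b − 648a^2b^2 + 2592a^2b − 90ac^3 − 60bc^3 + 240c^3 − 42a^2c^2 − 28abc^2 + 112ac^2 + 216a^3c + 144a^2bc − 576a^2c    [distributive law]
= −416ac + 720bc − 1152c + 1152a^2 + 2976ab + 1536a + 864b^2 + 3456b + 238ac^2 − 2100bc^2 − 336c^2 − 258a^2c − 1238abc + 6012b^2c + 414a^2b + 1716ab^2 − 5616b^3 − 648a^3 + 791abc^2 + 546b^2c^2 + 627a^2bc − 1973ab^2c − 1530b^3c − 1971a^2b^2 + 1062ab^3 + 1296b^4 − 972a^3b − 90ac^3 − 60bc^3 + 240c^3 − 42a^2c^2 + 216a^3c    [combine like terms]

−416ac + 720bc − 1152c + 1152a^2 + 2976ab + 1536a + 864b^2 + 3456b + 238ac^2 − 2100bc^2 − 336c^2 − 258a^2c − 1238abc + 6012b^2c + 414a^2b + 1716ab^2 − 5616b^3 − 648a^3 + 791abc^2 + 546b^2c^2 + 627a^2bc − 1973ab^2c − 1530b^3c − 1971a^2b^2 + 1062ab^3 + 1296b^4 − 972a^3b − 90ac^3 − 60bc^3 + 240c^3 − 42a^2c^2 + 216a^3c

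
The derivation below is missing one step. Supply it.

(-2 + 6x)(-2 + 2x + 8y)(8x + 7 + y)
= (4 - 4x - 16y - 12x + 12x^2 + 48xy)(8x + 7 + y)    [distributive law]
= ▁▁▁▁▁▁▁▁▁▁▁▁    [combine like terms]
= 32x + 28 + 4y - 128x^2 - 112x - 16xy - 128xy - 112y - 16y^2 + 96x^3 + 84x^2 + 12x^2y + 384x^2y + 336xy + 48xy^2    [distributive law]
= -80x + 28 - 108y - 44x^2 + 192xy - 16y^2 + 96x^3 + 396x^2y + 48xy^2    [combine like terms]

After combine like terms, the bracketed line is:

(4 - 16x - 16y + 12x^2 + 48xy)(8x + 7 + y)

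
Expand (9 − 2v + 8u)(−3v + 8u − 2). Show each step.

−23v + 56u − 18 + 6v^2 − 40uv + 64u^2

(9 − 2v + 8u)(−3v + 8u − 2)
= −27v + 72u − 18 + 6v^2 − 16uv + 4v − 24uv + 64u^2 − 16u    [distributive law]
= −23v + 56u − 18 + 6v^2 − 40uv + 64u^2    [combine like terms]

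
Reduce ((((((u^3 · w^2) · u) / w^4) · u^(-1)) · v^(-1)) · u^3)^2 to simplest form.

((((((u^3 · w^2) · u) / w^4) · u^(-1)) · v^(-1)) · u^3)^2
= ((((((u^3 · w^2) · u) / w^4) · u^(-1)) · v^(-1))^2) · ((u^3)^2)    [power of a product]
= ((((((u^3 · w^2) · u) / w^4) · u^(-1))^2) · ((v^(-1))^2)) · ((u^3)^2)    [power of a product]
= ((((((u^3 · w^2) · u) / w^4)^2) · ((u^(-1))^2)) · ((v^(-1))^2)) · ((u^3)^2)    [power of a product]
= ((((((u^3 · w^2) · u)^2) / ((w^4)^2)) · ((u^(-1))^2)) · ((v^(-1))^2)) · ((u^3)^2)    [power of a quotient]
= ((((((u^3 · w^2)^2) · (u^2)) / ((w^4)^2)) · ((u^(-1))^2)) · ((v^(-1))^2)) · ((u^3)^2)    [power of a product]
= (((((((u^3)^2) · ((w^2)^2)) · (u^2)) / ((w^4)^2)) · ((u^(-1))^2)) · ((v^(-1))^2)) · ((u^3)^2)    [power of a product]
= (((((u^6 · ((w^2)^2)) · (u^2)) / ((w^4)^2)) · ((u^(-1))^2)) · ((v^(-1))^2)) · ((u^3)^2)    [power of a power]
= (((((u^6 · w^4) · (u^2)) / ((w^4)^2)) · ((u^(-1))^2)) · ((v^(-1))^2)) · ((u^3)^2)    [power of a power]
= (((((u^6 · w^4) · u^2) / w^8) · ((u^(-1))^2)) · ((v^(-1))^2)) · ((u^3)^2)    [power of a power]
= (((((u^6 · w^4) · u^2) / w^8) · u^(-2)) · ((v^(-1))^2)) · ((u^3)^2)    [power of a power]
= (((((u^6 · w^4) · u^2) / w^8) · u^(-2)) · v^(-2)) · ((u^3)^2)    [power of a power]
= (((((u^6 · w^4) · u^2) / w^8) · u^(-2)) · v^(-2)) · u^6    [power of a power]
= u^12·v^(-2)·w^(-4)    [quotient of powers; product of powers]

u^12·v^(-2)·w^(-4)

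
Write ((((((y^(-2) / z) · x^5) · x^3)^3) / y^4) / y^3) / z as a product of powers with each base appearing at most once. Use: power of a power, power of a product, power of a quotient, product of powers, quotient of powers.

x^24y^(-13)z^(-4)

((((((y^(-2) / z) · x^5) · x^3)^3) / y^4) / y^3) / z
= ((((((y^(-2) / z) · x^5)^3) · ((x^3)^3)) / y^4) / y^3) / z    [power of a product]
= ((((((y^(-2) / z)^3) · ((x^5)^3)) · ((x^3)^3)) / y^4) / y^3) / z    [power of a product]
= (((((((y^(-2))^3) / (z^3)) · ((x^5)^3)) · ((x^3)^3)) / y^4) / y^3) / z    [power of a quotient]
= (((((y^(-6) / (z^3)) · ((x^5)^3)) · ((x^3)^3)) / y^4) / y^3) / z    [power of a power]
= (((((y^(-6) / z^3) · x^15) · ((x^3)^3)) / y^4) / y^3) / z    [power of a power]
= (((((y^(-6) / z^3) · x^15) · x^9) / y^4) / y^3) / z    [power of a power]
= x^24y^(-13)z^(-4)    [quotient of powers; product of powers]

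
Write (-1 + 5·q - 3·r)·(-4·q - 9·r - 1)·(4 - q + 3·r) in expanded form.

(-1 + 5·q - 3·r)·(-4·q - 9·r - 1)·(4 - q + 3·r)
= (4·q + 9·r + 1 - 20·q^2 - 45·q·r - 5·q + 12·q·r + 27·r^2 + 3·r)·(4 - q + 3·r)    [distributive law]
= (-q + 12·r + 1 - 20·q^2 - 33·q·r + 27·r^2)·(4 - q + 3·r)    [combine like terms]
= -4·q + q^2 - 3·q·r + 48·r - 12·q·r + 36·r^2 + 4 - q + 3·r - 80·q^2 + 20·q^3 - 60·q^2·r - 132·q·r + 33·q^2·r - 99·q·r^2 + 108·r^2 - 27·q·r^2 + 81·r^3    [distributive law]
= -5·q - 79·q^2 - 147·q·r + 51·r + 144·r^2 + 4 + 20·q^3 - 27·q^2·r - 126·q·r^2 + 81·r^3    [combine like terms]

-5·q - 79·q^2 - 147·q·r + 51·r + 144·r^2 + 4 + 20·q^3 - 27·q^2·r - 126·q·r^2 + 81·r^3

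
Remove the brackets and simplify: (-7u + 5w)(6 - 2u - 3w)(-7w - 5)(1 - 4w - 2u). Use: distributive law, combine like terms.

-301uw - 763uw² - 296u²w + 210u - 490u² + 546u²w² + 196u³w + 140u³ + 98uw³ + 465w² + 645w³ - 150w - 420w⁴

(-7u + 5w)(6 - 2u - 3w)(-7w - 5)(1 - 4w - 2u)
= (-42u + 14u² + 21uw + 30w - 10uw - 15w²)(-7w - 5)(1 - 4w - 2u)    [distributive law]
= (-42u + 14u² + 11uw + 30w - 15w²)(-7w - 5)(1 - 4w - 2u)    [combine like terms]
= (294uw + 210u - 98u²w - 70u² - 77uw² - 55uw - 210w² - 150w + 105w³ + 75w²)(1 - 4w - 2u)    [distributive law]
= (239uw + 210u - 98u²w - 70u² - 77uw² - 135w² - 150w + 105w³)(1 - 4w - 2u)    [combine like terms]
= 239uw - 956uw² - 478u²w + 210u - 840uw - 420u² - 98u²w + 392u²w² + 196u³w - 70u² + 280u²w + 140u³ - 77uw² + 308uw³ + 154u²w² - 135w² + 540w³ + 270uw² - 150w + 600w² + 300uw + 105w³ - 420w⁴ - 210uw³    [distributive law]
= -301uw - 763uw² - 296u²w + 210u - 490u² + 546u²w² + 196u³w + 140u³ + 98uw³ + 465w² + 645w³ - 150w - 420w⁴    [combine like terms]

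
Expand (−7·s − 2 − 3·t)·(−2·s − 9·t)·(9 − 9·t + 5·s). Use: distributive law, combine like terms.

146·s^2 + 219·s^2·t + 70·s^3 + 675·s·t − 486·s·t^2 + 36·s + 162·t + 81·t^2 − 243·t^3

(−7·s − 2 − 3·t)·(−2·s − 9·t)·(9 − 9·t + 5·s)
= (14·s^2 + 63·s·t + 4·s + 18·t + 6·s·t + 27·t^2)·(9 − 9·t + 5·s)    [distributive law]
= (14·s^2 + 69·s·t + 4·s + 18·t + 27·t^2)·(9 − 9·t + 5·s)    [combine like terms]
= 126·s^2 − 126·s^2·t + 70·s^3 + 621·s·t − 621·s·t^2 + 345·s^2·t + 36·s − 36·s·t + 20·s^2 + 162·t − 162·t^2 + 90·s·t + 243·t^2 − 243·t^3 + 135·s·t^2    [distributive law]
= 146·s^2 + 219·s^2·t + 70·s^3 + 675·s·t − 486·s·t^2 + 36·s + 162·t + 81·t^2 − 243·t^3    [combine like terms]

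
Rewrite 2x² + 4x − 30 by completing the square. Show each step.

2x² + 4x − 30
= 2(x² + 2x) − 30    [factor out 2 from the x-terms]
= 2(x² + 2x + 1 − 1) − 30    [add and subtract 1 inside the bracket]
= 2(x + 1)² − 2 − 30    [perfect-square identity]
= 2(x + 1)² − 32    [combine constants]

2(x + 1)² − 32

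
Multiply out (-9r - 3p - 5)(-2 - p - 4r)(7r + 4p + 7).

(-9r - 3p - 5)(-2 - p - 4r)(7r + 4p + 7)
= (18r + 9pr + 36r^2 + 6p + 3p^2 + 12pr + 10 + 5p + 20r)(7r + 4p + 7)    [distributive law]
= (38r + 21pr + 36r^2 + 11p + 3p^2 + 10)(7r + 4p + 7)    [combine like terms]
= 266r^2 + 152pr + 266r + 147pr^2 + 84p^2r + 147pr + 252r^3 + 144pr^2 + 252r^2 + 77pr + 44p^2 + 77p + 21p^2r + 12p^3 + 21p^2 + 70r + 40p + 70    [distributive law]
= 518r^2 + 376pr + 336r + 291pr^2 + 105p^2r + 252r^3 + 65p^2 + 117p + 12p^3 + 70    [combine like terms]

518r^2 + 376pr + 336r + 291pr^2 + 105p^2r + 252r^3 + 65p^2 + 117p + 12p^3 + 70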